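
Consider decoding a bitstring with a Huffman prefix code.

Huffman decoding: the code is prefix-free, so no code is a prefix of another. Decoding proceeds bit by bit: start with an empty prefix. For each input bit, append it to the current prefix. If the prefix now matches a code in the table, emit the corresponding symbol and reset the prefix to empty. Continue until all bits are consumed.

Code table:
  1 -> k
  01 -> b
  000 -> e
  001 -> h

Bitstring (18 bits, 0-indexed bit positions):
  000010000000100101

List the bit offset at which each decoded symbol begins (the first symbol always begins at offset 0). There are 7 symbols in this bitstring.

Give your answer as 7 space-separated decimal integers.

Answer: 0 3 5 8 11 13 16

Derivation:
Bit 0: prefix='0' (no match yet)
Bit 1: prefix='00' (no match yet)
Bit 2: prefix='000' -> emit 'e', reset
Bit 3: prefix='0' (no match yet)
Bit 4: prefix='01' -> emit 'b', reset
Bit 5: prefix='0' (no match yet)
Bit 6: prefix='00' (no match yet)
Bit 7: prefix='000' -> emit 'e', reset
Bit 8: prefix='0' (no match yet)
Bit 9: prefix='00' (no match yet)
Bit 10: prefix='000' -> emit 'e', reset
Bit 11: prefix='0' (no match yet)
Bit 12: prefix='01' -> emit 'b', reset
Bit 13: prefix='0' (no match yet)
Bit 14: prefix='00' (no match yet)
Bit 15: prefix='001' -> emit 'h', reset
Bit 16: prefix='0' (no match yet)
Bit 17: prefix='01' -> emit 'b', reset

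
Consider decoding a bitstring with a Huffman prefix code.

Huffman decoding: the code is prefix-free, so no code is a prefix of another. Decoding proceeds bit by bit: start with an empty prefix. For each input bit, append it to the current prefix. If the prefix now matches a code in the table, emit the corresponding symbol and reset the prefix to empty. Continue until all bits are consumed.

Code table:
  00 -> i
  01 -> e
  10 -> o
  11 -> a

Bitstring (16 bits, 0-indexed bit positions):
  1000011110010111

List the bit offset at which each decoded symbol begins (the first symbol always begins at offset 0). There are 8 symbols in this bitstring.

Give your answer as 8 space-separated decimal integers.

Bit 0: prefix='1' (no match yet)
Bit 1: prefix='10' -> emit 'o', reset
Bit 2: prefix='0' (no match yet)
Bit 3: prefix='00' -> emit 'i', reset
Bit 4: prefix='0' (no match yet)
Bit 5: prefix='01' -> emit 'e', reset
Bit 6: prefix='1' (no match yet)
Bit 7: prefix='11' -> emit 'a', reset
Bit 8: prefix='1' (no match yet)
Bit 9: prefix='10' -> emit 'o', reset
Bit 10: prefix='0' (no match yet)
Bit 11: prefix='01' -> emit 'e', reset
Bit 12: prefix='0' (no match yet)
Bit 13: prefix='01' -> emit 'e', reset
Bit 14: prefix='1' (no match yet)
Bit 15: prefix='11' -> emit 'a', reset

Answer: 0 2 4 6 8 10 12 14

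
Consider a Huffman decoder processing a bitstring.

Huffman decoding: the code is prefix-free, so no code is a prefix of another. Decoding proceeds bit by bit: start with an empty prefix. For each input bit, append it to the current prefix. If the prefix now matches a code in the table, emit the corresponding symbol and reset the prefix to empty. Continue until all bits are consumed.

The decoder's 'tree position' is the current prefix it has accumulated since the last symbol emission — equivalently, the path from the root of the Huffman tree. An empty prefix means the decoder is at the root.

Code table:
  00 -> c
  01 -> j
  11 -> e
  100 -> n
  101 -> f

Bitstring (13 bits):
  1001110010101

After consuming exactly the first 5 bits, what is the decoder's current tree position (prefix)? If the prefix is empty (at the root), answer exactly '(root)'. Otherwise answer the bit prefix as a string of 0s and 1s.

Answer: (root)

Derivation:
Bit 0: prefix='1' (no match yet)
Bit 1: prefix='10' (no match yet)
Bit 2: prefix='100' -> emit 'n', reset
Bit 3: prefix='1' (no match yet)
Bit 4: prefix='11' -> emit 'e', reset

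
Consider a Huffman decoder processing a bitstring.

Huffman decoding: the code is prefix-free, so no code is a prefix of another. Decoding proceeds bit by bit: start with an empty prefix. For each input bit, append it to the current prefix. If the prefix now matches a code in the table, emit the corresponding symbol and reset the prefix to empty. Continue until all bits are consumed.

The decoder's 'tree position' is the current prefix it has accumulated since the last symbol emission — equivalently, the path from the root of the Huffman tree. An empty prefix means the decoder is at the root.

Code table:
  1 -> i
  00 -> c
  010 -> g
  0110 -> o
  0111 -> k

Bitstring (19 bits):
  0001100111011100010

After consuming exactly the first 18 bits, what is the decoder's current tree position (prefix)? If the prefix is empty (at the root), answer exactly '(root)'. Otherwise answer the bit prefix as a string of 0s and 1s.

Bit 0: prefix='0' (no match yet)
Bit 1: prefix='00' -> emit 'c', reset
Bit 2: prefix='0' (no match yet)
Bit 3: prefix='01' (no match yet)
Bit 4: prefix='011' (no match yet)
Bit 5: prefix='0110' -> emit 'o', reset
Bit 6: prefix='0' (no match yet)
Bit 7: prefix='01' (no match yet)
Bit 8: prefix='011' (no match yet)
Bit 9: prefix='0111' -> emit 'k', reset
Bit 10: prefix='0' (no match yet)
Bit 11: prefix='01' (no match yet)
Bit 12: prefix='011' (no match yet)
Bit 13: prefix='0111' -> emit 'k', reset
Bit 14: prefix='0' (no match yet)
Bit 15: prefix='00' -> emit 'c', reset
Bit 16: prefix='0' (no match yet)
Bit 17: prefix='01' (no match yet)

Answer: 01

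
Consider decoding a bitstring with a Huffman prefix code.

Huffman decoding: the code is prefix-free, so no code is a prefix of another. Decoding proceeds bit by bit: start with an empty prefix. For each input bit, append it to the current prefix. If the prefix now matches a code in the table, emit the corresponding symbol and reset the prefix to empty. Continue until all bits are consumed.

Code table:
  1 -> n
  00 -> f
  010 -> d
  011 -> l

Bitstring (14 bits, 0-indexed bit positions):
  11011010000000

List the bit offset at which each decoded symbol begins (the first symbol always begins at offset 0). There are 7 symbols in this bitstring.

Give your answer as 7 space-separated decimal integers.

Bit 0: prefix='1' -> emit 'n', reset
Bit 1: prefix='1' -> emit 'n', reset
Bit 2: prefix='0' (no match yet)
Bit 3: prefix='01' (no match yet)
Bit 4: prefix='011' -> emit 'l', reset
Bit 5: prefix='0' (no match yet)
Bit 6: prefix='01' (no match yet)
Bit 7: prefix='010' -> emit 'd', reset
Bit 8: prefix='0' (no match yet)
Bit 9: prefix='00' -> emit 'f', reset
Bit 10: prefix='0' (no match yet)
Bit 11: prefix='00' -> emit 'f', reset
Bit 12: prefix='0' (no match yet)
Bit 13: prefix='00' -> emit 'f', reset

Answer: 0 1 2 5 8 10 12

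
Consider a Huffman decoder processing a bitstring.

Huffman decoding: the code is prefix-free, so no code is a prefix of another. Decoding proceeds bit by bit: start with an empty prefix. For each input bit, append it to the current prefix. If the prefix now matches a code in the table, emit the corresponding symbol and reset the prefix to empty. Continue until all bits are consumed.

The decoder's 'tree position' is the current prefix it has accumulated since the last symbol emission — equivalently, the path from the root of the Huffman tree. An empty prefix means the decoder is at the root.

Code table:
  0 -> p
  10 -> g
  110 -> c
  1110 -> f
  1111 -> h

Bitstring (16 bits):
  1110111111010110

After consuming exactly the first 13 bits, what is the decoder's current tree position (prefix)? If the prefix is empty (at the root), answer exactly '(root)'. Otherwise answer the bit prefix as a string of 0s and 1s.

Answer: (root)

Derivation:
Bit 0: prefix='1' (no match yet)
Bit 1: prefix='11' (no match yet)
Bit 2: prefix='111' (no match yet)
Bit 3: prefix='1110' -> emit 'f', reset
Bit 4: prefix='1' (no match yet)
Bit 5: prefix='11' (no match yet)
Bit 6: prefix='111' (no match yet)
Bit 7: prefix='1111' -> emit 'h', reset
Bit 8: prefix='1' (no match yet)
Bit 9: prefix='11' (no match yet)
Bit 10: prefix='110' -> emit 'c', reset
Bit 11: prefix='1' (no match yet)
Bit 12: prefix='10' -> emit 'g', reset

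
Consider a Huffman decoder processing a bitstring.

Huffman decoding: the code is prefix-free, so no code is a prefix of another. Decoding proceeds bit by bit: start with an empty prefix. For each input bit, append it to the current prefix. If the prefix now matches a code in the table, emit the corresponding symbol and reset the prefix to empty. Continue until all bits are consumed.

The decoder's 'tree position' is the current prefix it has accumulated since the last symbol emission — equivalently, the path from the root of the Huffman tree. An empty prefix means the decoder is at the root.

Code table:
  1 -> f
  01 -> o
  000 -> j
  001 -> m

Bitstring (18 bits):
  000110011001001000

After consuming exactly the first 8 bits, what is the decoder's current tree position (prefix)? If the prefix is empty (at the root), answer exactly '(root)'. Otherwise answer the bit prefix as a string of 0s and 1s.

Bit 0: prefix='0' (no match yet)
Bit 1: prefix='00' (no match yet)
Bit 2: prefix='000' -> emit 'j', reset
Bit 3: prefix='1' -> emit 'f', reset
Bit 4: prefix='1' -> emit 'f', reset
Bit 5: prefix='0' (no match yet)
Bit 6: prefix='00' (no match yet)
Bit 7: prefix='001' -> emit 'm', reset

Answer: (root)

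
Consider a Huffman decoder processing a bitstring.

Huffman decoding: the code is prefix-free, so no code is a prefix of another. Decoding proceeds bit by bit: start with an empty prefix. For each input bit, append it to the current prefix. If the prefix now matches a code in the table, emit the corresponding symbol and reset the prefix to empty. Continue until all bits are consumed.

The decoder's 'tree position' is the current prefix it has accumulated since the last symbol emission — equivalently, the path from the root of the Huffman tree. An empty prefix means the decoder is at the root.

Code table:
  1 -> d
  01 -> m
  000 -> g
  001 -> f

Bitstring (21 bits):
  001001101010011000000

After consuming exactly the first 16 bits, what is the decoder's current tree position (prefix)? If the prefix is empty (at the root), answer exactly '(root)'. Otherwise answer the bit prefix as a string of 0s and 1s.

Bit 0: prefix='0' (no match yet)
Bit 1: prefix='00' (no match yet)
Bit 2: prefix='001' -> emit 'f', reset
Bit 3: prefix='0' (no match yet)
Bit 4: prefix='00' (no match yet)
Bit 5: prefix='001' -> emit 'f', reset
Bit 6: prefix='1' -> emit 'd', reset
Bit 7: prefix='0' (no match yet)
Bit 8: prefix='01' -> emit 'm', reset
Bit 9: prefix='0' (no match yet)
Bit 10: prefix='01' -> emit 'm', reset
Bit 11: prefix='0' (no match yet)
Bit 12: prefix='00' (no match yet)
Bit 13: prefix='001' -> emit 'f', reset
Bit 14: prefix='1' -> emit 'd', reset
Bit 15: prefix='0' (no match yet)

Answer: 0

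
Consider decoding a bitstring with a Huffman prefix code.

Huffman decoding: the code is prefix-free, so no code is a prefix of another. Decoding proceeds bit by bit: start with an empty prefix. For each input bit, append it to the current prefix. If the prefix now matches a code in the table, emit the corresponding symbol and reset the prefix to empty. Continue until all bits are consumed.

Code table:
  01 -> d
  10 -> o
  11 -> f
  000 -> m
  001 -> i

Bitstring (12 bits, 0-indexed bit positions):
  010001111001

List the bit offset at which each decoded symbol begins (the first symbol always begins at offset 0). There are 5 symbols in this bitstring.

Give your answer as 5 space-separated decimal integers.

Bit 0: prefix='0' (no match yet)
Bit 1: prefix='01' -> emit 'd', reset
Bit 2: prefix='0' (no match yet)
Bit 3: prefix='00' (no match yet)
Bit 4: prefix='000' -> emit 'm', reset
Bit 5: prefix='1' (no match yet)
Bit 6: prefix='11' -> emit 'f', reset
Bit 7: prefix='1' (no match yet)
Bit 8: prefix='11' -> emit 'f', reset
Bit 9: prefix='0' (no match yet)
Bit 10: prefix='00' (no match yet)
Bit 11: prefix='001' -> emit 'i', reset

Answer: 0 2 5 7 9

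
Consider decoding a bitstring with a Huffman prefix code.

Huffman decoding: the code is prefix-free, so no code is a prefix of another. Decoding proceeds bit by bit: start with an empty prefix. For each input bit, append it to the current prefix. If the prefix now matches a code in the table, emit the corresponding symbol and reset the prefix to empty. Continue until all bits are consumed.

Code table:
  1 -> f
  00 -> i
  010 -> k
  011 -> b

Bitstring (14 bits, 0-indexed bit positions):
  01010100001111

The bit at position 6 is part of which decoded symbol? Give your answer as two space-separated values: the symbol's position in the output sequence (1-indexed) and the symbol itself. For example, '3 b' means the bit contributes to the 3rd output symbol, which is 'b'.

Bit 0: prefix='0' (no match yet)
Bit 1: prefix='01' (no match yet)
Bit 2: prefix='010' -> emit 'k', reset
Bit 3: prefix='1' -> emit 'f', reset
Bit 4: prefix='0' (no match yet)
Bit 5: prefix='01' (no match yet)
Bit 6: prefix='010' -> emit 'k', reset
Bit 7: prefix='0' (no match yet)
Bit 8: prefix='00' -> emit 'i', reset
Bit 9: prefix='0' (no match yet)
Bit 10: prefix='01' (no match yet)

Answer: 3 k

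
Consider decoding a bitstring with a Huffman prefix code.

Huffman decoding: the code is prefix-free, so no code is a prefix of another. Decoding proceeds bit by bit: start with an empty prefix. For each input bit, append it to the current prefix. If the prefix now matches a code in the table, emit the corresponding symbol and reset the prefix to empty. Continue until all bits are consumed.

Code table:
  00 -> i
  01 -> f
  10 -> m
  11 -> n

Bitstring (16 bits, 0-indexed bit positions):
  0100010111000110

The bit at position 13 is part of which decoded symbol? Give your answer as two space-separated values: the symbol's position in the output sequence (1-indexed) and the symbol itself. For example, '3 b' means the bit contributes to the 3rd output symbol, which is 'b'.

Bit 0: prefix='0' (no match yet)
Bit 1: prefix='01' -> emit 'f', reset
Bit 2: prefix='0' (no match yet)
Bit 3: prefix='00' -> emit 'i', reset
Bit 4: prefix='0' (no match yet)
Bit 5: prefix='01' -> emit 'f', reset
Bit 6: prefix='0' (no match yet)
Bit 7: prefix='01' -> emit 'f', reset
Bit 8: prefix='1' (no match yet)
Bit 9: prefix='11' -> emit 'n', reset
Bit 10: prefix='0' (no match yet)
Bit 11: prefix='00' -> emit 'i', reset
Bit 12: prefix='0' (no match yet)
Bit 13: prefix='01' -> emit 'f', reset
Bit 14: prefix='1' (no match yet)
Bit 15: prefix='10' -> emit 'm', reset

Answer: 7 f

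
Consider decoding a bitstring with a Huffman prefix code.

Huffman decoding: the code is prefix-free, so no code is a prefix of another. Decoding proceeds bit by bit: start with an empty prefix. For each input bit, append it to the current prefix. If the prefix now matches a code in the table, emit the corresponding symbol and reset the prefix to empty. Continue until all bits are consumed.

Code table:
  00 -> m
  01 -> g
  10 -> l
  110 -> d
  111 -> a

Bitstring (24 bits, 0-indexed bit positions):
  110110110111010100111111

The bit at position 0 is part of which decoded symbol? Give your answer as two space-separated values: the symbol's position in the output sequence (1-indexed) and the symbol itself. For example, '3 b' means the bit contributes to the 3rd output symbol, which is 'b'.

Answer: 1 d

Derivation:
Bit 0: prefix='1' (no match yet)
Bit 1: prefix='11' (no match yet)
Bit 2: prefix='110' -> emit 'd', reset
Bit 3: prefix='1' (no match yet)
Bit 4: prefix='11' (no match yet)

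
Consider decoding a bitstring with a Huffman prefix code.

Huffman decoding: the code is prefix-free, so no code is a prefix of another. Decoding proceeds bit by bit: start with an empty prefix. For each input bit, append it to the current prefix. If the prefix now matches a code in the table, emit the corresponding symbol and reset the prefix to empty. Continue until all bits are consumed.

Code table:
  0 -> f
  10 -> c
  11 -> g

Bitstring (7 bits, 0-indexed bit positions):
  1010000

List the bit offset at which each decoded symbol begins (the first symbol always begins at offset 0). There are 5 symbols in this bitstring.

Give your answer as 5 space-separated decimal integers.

Answer: 0 2 4 5 6

Derivation:
Bit 0: prefix='1' (no match yet)
Bit 1: prefix='10' -> emit 'c', reset
Bit 2: prefix='1' (no match yet)
Bit 3: prefix='10' -> emit 'c', reset
Bit 4: prefix='0' -> emit 'f', reset
Bit 5: prefix='0' -> emit 'f', reset
Bit 6: prefix='0' -> emit 'f', reset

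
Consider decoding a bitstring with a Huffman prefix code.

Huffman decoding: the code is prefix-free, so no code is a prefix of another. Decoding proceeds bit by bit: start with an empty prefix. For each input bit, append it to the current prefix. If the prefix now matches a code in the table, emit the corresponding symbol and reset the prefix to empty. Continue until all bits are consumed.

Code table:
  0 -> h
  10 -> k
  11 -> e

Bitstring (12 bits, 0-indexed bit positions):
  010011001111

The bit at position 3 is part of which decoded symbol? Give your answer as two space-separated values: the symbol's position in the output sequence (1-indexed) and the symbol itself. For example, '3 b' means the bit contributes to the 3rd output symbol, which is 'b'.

Answer: 3 h

Derivation:
Bit 0: prefix='0' -> emit 'h', reset
Bit 1: prefix='1' (no match yet)
Bit 2: prefix='10' -> emit 'k', reset
Bit 3: prefix='0' -> emit 'h', reset
Bit 4: prefix='1' (no match yet)
Bit 5: prefix='11' -> emit 'e', reset
Bit 6: prefix='0' -> emit 'h', reset
Bit 7: prefix='0' -> emit 'h', reset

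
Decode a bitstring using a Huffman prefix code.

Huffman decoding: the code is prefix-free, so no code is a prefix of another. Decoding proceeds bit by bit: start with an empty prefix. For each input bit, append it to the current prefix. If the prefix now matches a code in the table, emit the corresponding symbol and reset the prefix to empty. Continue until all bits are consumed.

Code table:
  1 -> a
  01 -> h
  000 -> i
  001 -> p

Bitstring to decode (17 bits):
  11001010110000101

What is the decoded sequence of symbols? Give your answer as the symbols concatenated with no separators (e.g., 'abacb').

Answer: aaphhaihh

Derivation:
Bit 0: prefix='1' -> emit 'a', reset
Bit 1: prefix='1' -> emit 'a', reset
Bit 2: prefix='0' (no match yet)
Bit 3: prefix='00' (no match yet)
Bit 4: prefix='001' -> emit 'p', reset
Bit 5: prefix='0' (no match yet)
Bit 6: prefix='01' -> emit 'h', reset
Bit 7: prefix='0' (no match yet)
Bit 8: prefix='01' -> emit 'h', reset
Bit 9: prefix='1' -> emit 'a', reset
Bit 10: prefix='0' (no match yet)
Bit 11: prefix='00' (no match yet)
Bit 12: prefix='000' -> emit 'i', reset
Bit 13: prefix='0' (no match yet)
Bit 14: prefix='01' -> emit 'h', reset
Bit 15: prefix='0' (no match yet)
Bit 16: prefix='01' -> emit 'h', reset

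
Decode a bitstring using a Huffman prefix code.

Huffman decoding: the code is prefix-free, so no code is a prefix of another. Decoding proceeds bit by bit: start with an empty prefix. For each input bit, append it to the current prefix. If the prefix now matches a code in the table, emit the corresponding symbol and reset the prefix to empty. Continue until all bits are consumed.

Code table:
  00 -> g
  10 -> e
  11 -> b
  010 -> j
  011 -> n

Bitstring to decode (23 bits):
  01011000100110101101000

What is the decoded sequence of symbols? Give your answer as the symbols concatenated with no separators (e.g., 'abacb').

Answer: jbgjnjbjg

Derivation:
Bit 0: prefix='0' (no match yet)
Bit 1: prefix='01' (no match yet)
Bit 2: prefix='010' -> emit 'j', reset
Bit 3: prefix='1' (no match yet)
Bit 4: prefix='11' -> emit 'b', reset
Bit 5: prefix='0' (no match yet)
Bit 6: prefix='00' -> emit 'g', reset
Bit 7: prefix='0' (no match yet)
Bit 8: prefix='01' (no match yet)
Bit 9: prefix='010' -> emit 'j', reset
Bit 10: prefix='0' (no match yet)
Bit 11: prefix='01' (no match yet)
Bit 12: prefix='011' -> emit 'n', reset
Bit 13: prefix='0' (no match yet)
Bit 14: prefix='01' (no match yet)
Bit 15: prefix='010' -> emit 'j', reset
Bit 16: prefix='1' (no match yet)
Bit 17: prefix='11' -> emit 'b', reset
Bit 18: prefix='0' (no match yet)
Bit 19: prefix='01' (no match yet)
Bit 20: prefix='010' -> emit 'j', reset
Bit 21: prefix='0' (no match yet)
Bit 22: prefix='00' -> emit 'g', reset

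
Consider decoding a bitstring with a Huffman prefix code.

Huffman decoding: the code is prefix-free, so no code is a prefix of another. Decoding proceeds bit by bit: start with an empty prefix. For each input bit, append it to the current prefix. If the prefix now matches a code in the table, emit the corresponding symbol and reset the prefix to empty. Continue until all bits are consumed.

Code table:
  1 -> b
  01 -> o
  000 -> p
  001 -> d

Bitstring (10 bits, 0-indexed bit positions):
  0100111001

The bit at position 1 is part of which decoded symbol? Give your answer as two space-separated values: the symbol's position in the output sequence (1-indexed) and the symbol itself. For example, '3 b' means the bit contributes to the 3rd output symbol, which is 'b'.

Answer: 1 o

Derivation:
Bit 0: prefix='0' (no match yet)
Bit 1: prefix='01' -> emit 'o', reset
Bit 2: prefix='0' (no match yet)
Bit 3: prefix='00' (no match yet)
Bit 4: prefix='001' -> emit 'd', reset
Bit 5: prefix='1' -> emit 'b', reset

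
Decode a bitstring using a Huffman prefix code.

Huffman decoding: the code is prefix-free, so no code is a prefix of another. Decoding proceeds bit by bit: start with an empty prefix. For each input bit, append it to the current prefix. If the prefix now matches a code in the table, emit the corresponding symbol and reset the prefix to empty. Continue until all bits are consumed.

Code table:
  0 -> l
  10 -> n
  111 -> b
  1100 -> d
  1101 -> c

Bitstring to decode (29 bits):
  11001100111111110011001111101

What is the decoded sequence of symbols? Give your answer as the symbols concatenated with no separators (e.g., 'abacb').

Answer: ddbbddbc

Derivation:
Bit 0: prefix='1' (no match yet)
Bit 1: prefix='11' (no match yet)
Bit 2: prefix='110' (no match yet)
Bit 3: prefix='1100' -> emit 'd', reset
Bit 4: prefix='1' (no match yet)
Bit 5: prefix='11' (no match yet)
Bit 6: prefix='110' (no match yet)
Bit 7: prefix='1100' -> emit 'd', reset
Bit 8: prefix='1' (no match yet)
Bit 9: prefix='11' (no match yet)
Bit 10: prefix='111' -> emit 'b', reset
Bit 11: prefix='1' (no match yet)
Bit 12: prefix='11' (no match yet)
Bit 13: prefix='111' -> emit 'b', reset
Bit 14: prefix='1' (no match yet)
Bit 15: prefix='11' (no match yet)
Bit 16: prefix='110' (no match yet)
Bit 17: prefix='1100' -> emit 'd', reset
Bit 18: prefix='1' (no match yet)
Bit 19: prefix='11' (no match yet)
Bit 20: prefix='110' (no match yet)
Bit 21: prefix='1100' -> emit 'd', reset
Bit 22: prefix='1' (no match yet)
Bit 23: prefix='11' (no match yet)
Bit 24: prefix='111' -> emit 'b', reset
Bit 25: prefix='1' (no match yet)
Bit 26: prefix='11' (no match yet)
Bit 27: prefix='110' (no match yet)
Bit 28: prefix='1101' -> emit 'c', reset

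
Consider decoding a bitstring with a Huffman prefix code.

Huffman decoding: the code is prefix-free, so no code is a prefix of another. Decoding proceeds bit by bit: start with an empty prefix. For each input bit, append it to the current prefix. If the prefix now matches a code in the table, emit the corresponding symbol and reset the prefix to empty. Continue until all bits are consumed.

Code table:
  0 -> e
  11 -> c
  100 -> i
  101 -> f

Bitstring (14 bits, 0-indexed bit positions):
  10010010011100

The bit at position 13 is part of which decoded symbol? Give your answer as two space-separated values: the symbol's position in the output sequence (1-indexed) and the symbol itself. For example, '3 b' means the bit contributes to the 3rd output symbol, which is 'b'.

Bit 0: prefix='1' (no match yet)
Bit 1: prefix='10' (no match yet)
Bit 2: prefix='100' -> emit 'i', reset
Bit 3: prefix='1' (no match yet)
Bit 4: prefix='10' (no match yet)
Bit 5: prefix='100' -> emit 'i', reset
Bit 6: prefix='1' (no match yet)
Bit 7: prefix='10' (no match yet)
Bit 8: prefix='100' -> emit 'i', reset
Bit 9: prefix='1' (no match yet)
Bit 10: prefix='11' -> emit 'c', reset
Bit 11: prefix='1' (no match yet)
Bit 12: prefix='10' (no match yet)
Bit 13: prefix='100' -> emit 'i', reset

Answer: 5 i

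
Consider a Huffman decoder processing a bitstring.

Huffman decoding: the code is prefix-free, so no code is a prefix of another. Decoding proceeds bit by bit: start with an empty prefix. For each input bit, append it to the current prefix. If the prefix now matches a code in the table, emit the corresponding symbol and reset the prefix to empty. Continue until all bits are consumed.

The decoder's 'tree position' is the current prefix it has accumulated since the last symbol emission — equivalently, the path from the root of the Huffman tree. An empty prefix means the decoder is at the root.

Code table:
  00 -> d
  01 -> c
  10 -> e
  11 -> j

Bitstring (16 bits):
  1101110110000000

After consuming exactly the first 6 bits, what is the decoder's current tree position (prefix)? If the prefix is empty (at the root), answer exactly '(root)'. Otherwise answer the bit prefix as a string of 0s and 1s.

Answer: (root)

Derivation:
Bit 0: prefix='1' (no match yet)
Bit 1: prefix='11' -> emit 'j', reset
Bit 2: prefix='0' (no match yet)
Bit 3: prefix='01' -> emit 'c', reset
Bit 4: prefix='1' (no match yet)
Bit 5: prefix='11' -> emit 'j', reset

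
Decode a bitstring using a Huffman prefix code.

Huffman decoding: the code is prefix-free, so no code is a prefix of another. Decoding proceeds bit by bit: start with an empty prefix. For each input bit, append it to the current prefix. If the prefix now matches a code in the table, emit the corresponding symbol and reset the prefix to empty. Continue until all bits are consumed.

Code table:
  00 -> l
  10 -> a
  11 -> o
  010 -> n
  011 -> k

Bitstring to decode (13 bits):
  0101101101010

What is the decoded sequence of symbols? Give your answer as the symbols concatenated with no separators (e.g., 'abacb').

Answer: nokna

Derivation:
Bit 0: prefix='0' (no match yet)
Bit 1: prefix='01' (no match yet)
Bit 2: prefix='010' -> emit 'n', reset
Bit 3: prefix='1' (no match yet)
Bit 4: prefix='11' -> emit 'o', reset
Bit 5: prefix='0' (no match yet)
Bit 6: prefix='01' (no match yet)
Bit 7: prefix='011' -> emit 'k', reset
Bit 8: prefix='0' (no match yet)
Bit 9: prefix='01' (no match yet)
Bit 10: prefix='010' -> emit 'n', reset
Bit 11: prefix='1' (no match yet)
Bit 12: prefix='10' -> emit 'a', reset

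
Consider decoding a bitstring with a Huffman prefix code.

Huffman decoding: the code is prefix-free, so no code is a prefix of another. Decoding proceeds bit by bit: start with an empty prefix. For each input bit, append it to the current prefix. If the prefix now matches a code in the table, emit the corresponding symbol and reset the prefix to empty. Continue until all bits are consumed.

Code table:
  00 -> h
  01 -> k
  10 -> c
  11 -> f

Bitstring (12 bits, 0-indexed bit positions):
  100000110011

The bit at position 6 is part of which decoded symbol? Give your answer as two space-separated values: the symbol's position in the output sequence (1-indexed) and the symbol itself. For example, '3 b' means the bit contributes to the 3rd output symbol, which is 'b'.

Bit 0: prefix='1' (no match yet)
Bit 1: prefix='10' -> emit 'c', reset
Bit 2: prefix='0' (no match yet)
Bit 3: prefix='00' -> emit 'h', reset
Bit 4: prefix='0' (no match yet)
Bit 5: prefix='00' -> emit 'h', reset
Bit 6: prefix='1' (no match yet)
Bit 7: prefix='11' -> emit 'f', reset
Bit 8: prefix='0' (no match yet)
Bit 9: prefix='00' -> emit 'h', reset
Bit 10: prefix='1' (no match yet)

Answer: 4 f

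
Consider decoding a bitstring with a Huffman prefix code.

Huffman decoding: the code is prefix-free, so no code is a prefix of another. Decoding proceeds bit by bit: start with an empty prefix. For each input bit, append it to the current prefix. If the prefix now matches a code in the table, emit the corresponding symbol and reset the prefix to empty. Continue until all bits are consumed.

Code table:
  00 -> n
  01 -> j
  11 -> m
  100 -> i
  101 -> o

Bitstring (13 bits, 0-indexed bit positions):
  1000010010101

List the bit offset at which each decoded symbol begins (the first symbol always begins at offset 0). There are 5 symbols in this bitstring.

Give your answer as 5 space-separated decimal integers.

Answer: 0 3 5 8 11

Derivation:
Bit 0: prefix='1' (no match yet)
Bit 1: prefix='10' (no match yet)
Bit 2: prefix='100' -> emit 'i', reset
Bit 3: prefix='0' (no match yet)
Bit 4: prefix='00' -> emit 'n', reset
Bit 5: prefix='1' (no match yet)
Bit 6: prefix='10' (no match yet)
Bit 7: prefix='100' -> emit 'i', reset
Bit 8: prefix='1' (no match yet)
Bit 9: prefix='10' (no match yet)
Bit 10: prefix='101' -> emit 'o', reset
Bit 11: prefix='0' (no match yet)
Bit 12: prefix='01' -> emit 'j', reset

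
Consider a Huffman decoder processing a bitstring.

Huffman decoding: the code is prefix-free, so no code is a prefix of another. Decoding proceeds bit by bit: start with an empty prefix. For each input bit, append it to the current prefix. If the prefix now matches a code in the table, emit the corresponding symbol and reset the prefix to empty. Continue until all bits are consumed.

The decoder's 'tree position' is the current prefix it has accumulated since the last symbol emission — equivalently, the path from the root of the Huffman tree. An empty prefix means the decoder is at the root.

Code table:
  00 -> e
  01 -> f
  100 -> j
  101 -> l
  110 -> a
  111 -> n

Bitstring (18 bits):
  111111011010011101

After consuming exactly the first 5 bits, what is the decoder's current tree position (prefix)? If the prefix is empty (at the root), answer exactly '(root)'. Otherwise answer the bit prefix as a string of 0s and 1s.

Bit 0: prefix='1' (no match yet)
Bit 1: prefix='11' (no match yet)
Bit 2: prefix='111' -> emit 'n', reset
Bit 3: prefix='1' (no match yet)
Bit 4: prefix='11' (no match yet)

Answer: 11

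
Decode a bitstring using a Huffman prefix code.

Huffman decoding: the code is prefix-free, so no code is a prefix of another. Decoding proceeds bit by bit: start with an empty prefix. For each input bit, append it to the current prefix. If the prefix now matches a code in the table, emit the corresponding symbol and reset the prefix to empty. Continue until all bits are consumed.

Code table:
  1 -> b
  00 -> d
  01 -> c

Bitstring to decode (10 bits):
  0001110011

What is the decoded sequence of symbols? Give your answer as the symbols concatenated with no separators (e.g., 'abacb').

Answer: dcbbdbb

Derivation:
Bit 0: prefix='0' (no match yet)
Bit 1: prefix='00' -> emit 'd', reset
Bit 2: prefix='0' (no match yet)
Bit 3: prefix='01' -> emit 'c', reset
Bit 4: prefix='1' -> emit 'b', reset
Bit 5: prefix='1' -> emit 'b', reset
Bit 6: prefix='0' (no match yet)
Bit 7: prefix='00' -> emit 'd', reset
Bit 8: prefix='1' -> emit 'b', reset
Bit 9: prefix='1' -> emit 'b', reset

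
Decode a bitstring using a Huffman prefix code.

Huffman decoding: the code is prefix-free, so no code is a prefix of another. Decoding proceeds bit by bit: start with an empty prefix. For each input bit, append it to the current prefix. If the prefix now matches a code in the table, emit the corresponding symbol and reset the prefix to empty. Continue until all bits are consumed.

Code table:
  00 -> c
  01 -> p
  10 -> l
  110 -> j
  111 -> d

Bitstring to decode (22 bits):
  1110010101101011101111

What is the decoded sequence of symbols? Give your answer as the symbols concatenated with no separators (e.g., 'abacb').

Bit 0: prefix='1' (no match yet)
Bit 1: prefix='11' (no match yet)
Bit 2: prefix='111' -> emit 'd', reset
Bit 3: prefix='0' (no match yet)
Bit 4: prefix='00' -> emit 'c', reset
Bit 5: prefix='1' (no match yet)
Bit 6: prefix='10' -> emit 'l', reset
Bit 7: prefix='1' (no match yet)
Bit 8: prefix='10' -> emit 'l', reset
Bit 9: prefix='1' (no match yet)
Bit 10: prefix='11' (no match yet)
Bit 11: prefix='110' -> emit 'j', reset
Bit 12: prefix='1' (no match yet)
Bit 13: prefix='10' -> emit 'l', reset
Bit 14: prefix='1' (no match yet)
Bit 15: prefix='11' (no match yet)
Bit 16: prefix='111' -> emit 'd', reset
Bit 17: prefix='0' (no match yet)
Bit 18: prefix='01' -> emit 'p', reset
Bit 19: prefix='1' (no match yet)
Bit 20: prefix='11' (no match yet)
Bit 21: prefix='111' -> emit 'd', reset

Answer: dclljldpd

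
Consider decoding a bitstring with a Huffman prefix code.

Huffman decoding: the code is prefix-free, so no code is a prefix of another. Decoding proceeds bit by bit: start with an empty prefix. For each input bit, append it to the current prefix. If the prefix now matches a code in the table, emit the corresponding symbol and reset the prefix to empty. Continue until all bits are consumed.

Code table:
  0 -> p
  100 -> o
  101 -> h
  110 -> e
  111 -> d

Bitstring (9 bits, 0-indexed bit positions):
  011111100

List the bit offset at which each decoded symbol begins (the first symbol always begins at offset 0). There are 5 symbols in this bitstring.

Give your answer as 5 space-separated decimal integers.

Bit 0: prefix='0' -> emit 'p', reset
Bit 1: prefix='1' (no match yet)
Bit 2: prefix='11' (no match yet)
Bit 3: prefix='111' -> emit 'd', reset
Bit 4: prefix='1' (no match yet)
Bit 5: prefix='11' (no match yet)
Bit 6: prefix='111' -> emit 'd', reset
Bit 7: prefix='0' -> emit 'p', reset
Bit 8: prefix='0' -> emit 'p', reset

Answer: 0 1 4 7 8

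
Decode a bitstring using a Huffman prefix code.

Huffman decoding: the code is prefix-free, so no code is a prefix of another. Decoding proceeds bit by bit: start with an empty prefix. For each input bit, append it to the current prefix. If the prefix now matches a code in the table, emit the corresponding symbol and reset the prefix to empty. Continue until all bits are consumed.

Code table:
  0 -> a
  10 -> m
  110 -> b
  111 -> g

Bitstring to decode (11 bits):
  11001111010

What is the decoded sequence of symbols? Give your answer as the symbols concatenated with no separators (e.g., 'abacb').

Answer: bagmm

Derivation:
Bit 0: prefix='1' (no match yet)
Bit 1: prefix='11' (no match yet)
Bit 2: prefix='110' -> emit 'b', reset
Bit 3: prefix='0' -> emit 'a', reset
Bit 4: prefix='1' (no match yet)
Bit 5: prefix='11' (no match yet)
Bit 6: prefix='111' -> emit 'g', reset
Bit 7: prefix='1' (no match yet)
Bit 8: prefix='10' -> emit 'm', reset
Bit 9: prefix='1' (no match yet)
Bit 10: prefix='10' -> emit 'm', reset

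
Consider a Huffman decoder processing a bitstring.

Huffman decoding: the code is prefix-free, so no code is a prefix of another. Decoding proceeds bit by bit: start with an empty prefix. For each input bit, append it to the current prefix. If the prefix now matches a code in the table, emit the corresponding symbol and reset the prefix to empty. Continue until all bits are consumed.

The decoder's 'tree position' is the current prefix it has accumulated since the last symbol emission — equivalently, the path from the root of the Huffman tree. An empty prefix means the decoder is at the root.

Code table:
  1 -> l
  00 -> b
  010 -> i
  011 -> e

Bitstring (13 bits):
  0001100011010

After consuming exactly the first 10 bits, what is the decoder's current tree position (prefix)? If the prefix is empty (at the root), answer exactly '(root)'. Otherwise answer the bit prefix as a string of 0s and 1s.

Answer: (root)

Derivation:
Bit 0: prefix='0' (no match yet)
Bit 1: prefix='00' -> emit 'b', reset
Bit 2: prefix='0' (no match yet)
Bit 3: prefix='01' (no match yet)
Bit 4: prefix='011' -> emit 'e', reset
Bit 5: prefix='0' (no match yet)
Bit 6: prefix='00' -> emit 'b', reset
Bit 7: prefix='0' (no match yet)
Bit 8: prefix='01' (no match yet)
Bit 9: prefix='011' -> emit 'e', reset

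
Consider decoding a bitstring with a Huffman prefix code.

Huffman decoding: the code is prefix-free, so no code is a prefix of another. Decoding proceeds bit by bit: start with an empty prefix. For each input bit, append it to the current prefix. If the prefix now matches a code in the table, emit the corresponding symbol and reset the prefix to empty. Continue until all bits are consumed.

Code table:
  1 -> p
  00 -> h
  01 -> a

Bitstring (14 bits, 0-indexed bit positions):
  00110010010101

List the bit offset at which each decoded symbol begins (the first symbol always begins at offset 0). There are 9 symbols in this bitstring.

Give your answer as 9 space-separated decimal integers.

Answer: 0 2 3 4 6 7 9 10 12

Derivation:
Bit 0: prefix='0' (no match yet)
Bit 1: prefix='00' -> emit 'h', reset
Bit 2: prefix='1' -> emit 'p', reset
Bit 3: prefix='1' -> emit 'p', reset
Bit 4: prefix='0' (no match yet)
Bit 5: prefix='00' -> emit 'h', reset
Bit 6: prefix='1' -> emit 'p', reset
Bit 7: prefix='0' (no match yet)
Bit 8: prefix='00' -> emit 'h', reset
Bit 9: prefix='1' -> emit 'p', reset
Bit 10: prefix='0' (no match yet)
Bit 11: prefix='01' -> emit 'a', reset
Bit 12: prefix='0' (no match yet)
Bit 13: prefix='01' -> emit 'a', reset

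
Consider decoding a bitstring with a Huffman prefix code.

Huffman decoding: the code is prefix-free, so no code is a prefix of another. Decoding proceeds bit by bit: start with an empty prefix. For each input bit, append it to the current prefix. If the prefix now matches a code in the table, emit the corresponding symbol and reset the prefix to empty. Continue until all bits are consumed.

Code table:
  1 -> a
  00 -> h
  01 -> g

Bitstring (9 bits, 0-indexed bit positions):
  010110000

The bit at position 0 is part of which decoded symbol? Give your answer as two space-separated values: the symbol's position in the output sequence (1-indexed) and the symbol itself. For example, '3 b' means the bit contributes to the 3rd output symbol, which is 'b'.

Answer: 1 g

Derivation:
Bit 0: prefix='0' (no match yet)
Bit 1: prefix='01' -> emit 'g', reset
Bit 2: prefix='0' (no match yet)
Bit 3: prefix='01' -> emit 'g', reset
Bit 4: prefix='1' -> emit 'a', reset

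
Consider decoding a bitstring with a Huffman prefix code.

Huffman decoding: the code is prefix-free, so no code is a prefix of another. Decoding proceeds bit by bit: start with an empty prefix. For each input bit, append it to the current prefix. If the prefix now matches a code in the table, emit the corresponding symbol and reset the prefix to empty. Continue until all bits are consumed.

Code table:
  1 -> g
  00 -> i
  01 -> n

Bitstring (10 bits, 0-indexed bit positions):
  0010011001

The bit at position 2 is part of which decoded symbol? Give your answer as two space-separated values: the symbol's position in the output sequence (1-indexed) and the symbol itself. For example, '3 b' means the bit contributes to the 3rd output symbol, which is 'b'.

Bit 0: prefix='0' (no match yet)
Bit 1: prefix='00' -> emit 'i', reset
Bit 2: prefix='1' -> emit 'g', reset
Bit 3: prefix='0' (no match yet)
Bit 4: prefix='00' -> emit 'i', reset
Bit 5: prefix='1' -> emit 'g', reset
Bit 6: prefix='1' -> emit 'g', reset

Answer: 2 g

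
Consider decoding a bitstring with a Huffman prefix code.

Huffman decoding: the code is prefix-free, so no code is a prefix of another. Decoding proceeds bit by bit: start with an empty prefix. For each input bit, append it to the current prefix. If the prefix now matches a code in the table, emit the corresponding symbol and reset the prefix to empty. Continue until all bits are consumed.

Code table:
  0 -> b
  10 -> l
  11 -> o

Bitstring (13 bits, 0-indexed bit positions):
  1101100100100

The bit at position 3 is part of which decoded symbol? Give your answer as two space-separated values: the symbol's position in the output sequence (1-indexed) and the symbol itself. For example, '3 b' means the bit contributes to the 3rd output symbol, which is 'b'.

Bit 0: prefix='1' (no match yet)
Bit 1: prefix='11' -> emit 'o', reset
Bit 2: prefix='0' -> emit 'b', reset
Bit 3: prefix='1' (no match yet)
Bit 4: prefix='11' -> emit 'o', reset
Bit 5: prefix='0' -> emit 'b', reset
Bit 6: prefix='0' -> emit 'b', reset
Bit 7: prefix='1' (no match yet)

Answer: 3 o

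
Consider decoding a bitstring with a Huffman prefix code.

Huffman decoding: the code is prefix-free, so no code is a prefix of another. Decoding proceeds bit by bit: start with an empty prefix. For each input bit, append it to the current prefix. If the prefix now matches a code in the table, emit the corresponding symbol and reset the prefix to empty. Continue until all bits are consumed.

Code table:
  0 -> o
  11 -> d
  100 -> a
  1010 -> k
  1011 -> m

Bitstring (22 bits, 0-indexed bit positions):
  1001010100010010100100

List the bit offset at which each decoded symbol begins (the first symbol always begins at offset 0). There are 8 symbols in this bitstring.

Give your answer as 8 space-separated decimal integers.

Answer: 0 3 7 10 11 14 18 19

Derivation:
Bit 0: prefix='1' (no match yet)
Bit 1: prefix='10' (no match yet)
Bit 2: prefix='100' -> emit 'a', reset
Bit 3: prefix='1' (no match yet)
Bit 4: prefix='10' (no match yet)
Bit 5: prefix='101' (no match yet)
Bit 6: prefix='1010' -> emit 'k', reset
Bit 7: prefix='1' (no match yet)
Bit 8: prefix='10' (no match yet)
Bit 9: prefix='100' -> emit 'a', reset
Bit 10: prefix='0' -> emit 'o', reset
Bit 11: prefix='1' (no match yet)
Bit 12: prefix='10' (no match yet)
Bit 13: prefix='100' -> emit 'a', reset
Bit 14: prefix='1' (no match yet)
Bit 15: prefix='10' (no match yet)
Bit 16: prefix='101' (no match yet)
Bit 17: prefix='1010' -> emit 'k', reset
Bit 18: prefix='0' -> emit 'o', reset
Bit 19: prefix='1' (no match yet)
Bit 20: prefix='10' (no match yet)
Bit 21: prefix='100' -> emit 'a', reset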